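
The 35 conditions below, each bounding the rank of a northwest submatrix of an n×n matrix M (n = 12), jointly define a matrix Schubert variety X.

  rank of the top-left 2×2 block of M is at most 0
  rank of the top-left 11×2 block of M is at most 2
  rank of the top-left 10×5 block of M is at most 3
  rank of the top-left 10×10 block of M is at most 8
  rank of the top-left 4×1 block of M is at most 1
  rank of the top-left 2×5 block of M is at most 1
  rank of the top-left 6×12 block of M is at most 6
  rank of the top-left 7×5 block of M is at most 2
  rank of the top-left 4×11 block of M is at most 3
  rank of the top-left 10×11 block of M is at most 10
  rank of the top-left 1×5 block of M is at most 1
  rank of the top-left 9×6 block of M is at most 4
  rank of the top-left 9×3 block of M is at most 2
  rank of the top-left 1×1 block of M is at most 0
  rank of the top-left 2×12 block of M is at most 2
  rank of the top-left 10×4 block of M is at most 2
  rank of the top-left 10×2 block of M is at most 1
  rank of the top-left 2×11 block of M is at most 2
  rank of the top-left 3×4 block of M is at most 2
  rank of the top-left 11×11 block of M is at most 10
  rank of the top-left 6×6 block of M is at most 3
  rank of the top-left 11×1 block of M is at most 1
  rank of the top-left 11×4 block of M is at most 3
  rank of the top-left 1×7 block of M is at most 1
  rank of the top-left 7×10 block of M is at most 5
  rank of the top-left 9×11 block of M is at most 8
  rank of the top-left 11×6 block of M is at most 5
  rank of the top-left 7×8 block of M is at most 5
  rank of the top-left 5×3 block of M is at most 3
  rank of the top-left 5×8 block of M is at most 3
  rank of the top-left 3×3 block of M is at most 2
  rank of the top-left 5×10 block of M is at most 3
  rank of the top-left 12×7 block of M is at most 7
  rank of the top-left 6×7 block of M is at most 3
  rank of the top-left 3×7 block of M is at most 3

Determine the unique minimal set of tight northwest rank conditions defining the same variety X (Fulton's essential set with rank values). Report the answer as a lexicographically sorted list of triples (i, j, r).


Reconstructing r_w from the 35 given conditions:

  row 1: 0 | 0 | 1 | 1 | 1 | 1 | 1 | 1 | 1 | 1 | 1 | 1
  row 2: 0 | 0 | 1 | 1 | 1 | 2 | 2 | 2 | 2 | 2 | 2 | 2
  row 3: 1 | 1 | 2 | 2 | 2 | 3 | 3 | 3 | 3 | 3 | 3 | 3
  row 4: 1 | 1 | 2 | 2 | 2 | 3 | 3 | 3 | 3 | 3 | 3 | 4
  row 5: 1 | 1 | 2 | 2 | 2 | 3 | 3 | 3 | 3 | 3 | 4 | 5
  row 6: 1 | 1 | 2 | 2 | 2 | 3 | 3 | 4 | 4 | 4 | 5 | 6
  row 7: 1 | 1 | 2 | 2 | 2 | 3 | 4 | 5 | 5 | 5 | 6 | 7
  row 8: 1 | 1 | 2 | 2 | 3 | 4 | 5 | 6 | 6 | 6 | 7 | 8
  row 9: 1 | 1 | 2 | 2 | 3 | 4 | 5 | 6 | 7 | 7 | 8 | 9
  row 10: 1 | 1 | 2 | 2 | 3 | 4 | 5 | 6 | 7 | 8 | 9 | 10
  row 11: 1 | 2 | 3 | 3 | 4 | 5 | 6 | 7 | 8 | 9 | 10 | 11
  row 12: 1 | 2 | 3 | 4 | 5 | 6 | 7 | 8 | 9 | 10 | 11 | 12

giving w = (3, 6, 1, 12, 11, 8, 7, 5, 9, 10, 2, 4) via Δ²R.

8 SE-corners of the 34-cell Rothe diagram give Ess(w):

[(2, 2, 0), (2, 5, 1), (4, 11, 3), (5, 10, 3), (6, 7, 3), (7, 5, 2), (10, 2, 1), (10, 4, 2)]


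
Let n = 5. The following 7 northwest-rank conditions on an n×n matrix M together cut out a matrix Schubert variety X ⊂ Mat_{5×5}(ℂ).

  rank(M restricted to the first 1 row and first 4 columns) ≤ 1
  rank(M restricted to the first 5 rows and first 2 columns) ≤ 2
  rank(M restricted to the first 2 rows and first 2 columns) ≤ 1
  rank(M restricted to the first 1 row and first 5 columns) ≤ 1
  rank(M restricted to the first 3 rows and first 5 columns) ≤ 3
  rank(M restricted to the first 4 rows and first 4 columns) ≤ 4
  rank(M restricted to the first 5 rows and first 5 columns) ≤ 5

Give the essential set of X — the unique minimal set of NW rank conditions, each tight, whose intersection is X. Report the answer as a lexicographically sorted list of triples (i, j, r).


Reconstructing r_w from the 7 given conditions:

  R[1]: 1  1  1  1  1
  R[2]: 1  1  2  2  2
  R[3]: 1  2  3  3  3
  R[4]: 1  2  3  4  4
  R[5]: 1  2  3  4  5

so w = (1, 3, 2, 4, 5).

Fulton essential set (the sole Rothe cell):

[(2, 2, 1)]


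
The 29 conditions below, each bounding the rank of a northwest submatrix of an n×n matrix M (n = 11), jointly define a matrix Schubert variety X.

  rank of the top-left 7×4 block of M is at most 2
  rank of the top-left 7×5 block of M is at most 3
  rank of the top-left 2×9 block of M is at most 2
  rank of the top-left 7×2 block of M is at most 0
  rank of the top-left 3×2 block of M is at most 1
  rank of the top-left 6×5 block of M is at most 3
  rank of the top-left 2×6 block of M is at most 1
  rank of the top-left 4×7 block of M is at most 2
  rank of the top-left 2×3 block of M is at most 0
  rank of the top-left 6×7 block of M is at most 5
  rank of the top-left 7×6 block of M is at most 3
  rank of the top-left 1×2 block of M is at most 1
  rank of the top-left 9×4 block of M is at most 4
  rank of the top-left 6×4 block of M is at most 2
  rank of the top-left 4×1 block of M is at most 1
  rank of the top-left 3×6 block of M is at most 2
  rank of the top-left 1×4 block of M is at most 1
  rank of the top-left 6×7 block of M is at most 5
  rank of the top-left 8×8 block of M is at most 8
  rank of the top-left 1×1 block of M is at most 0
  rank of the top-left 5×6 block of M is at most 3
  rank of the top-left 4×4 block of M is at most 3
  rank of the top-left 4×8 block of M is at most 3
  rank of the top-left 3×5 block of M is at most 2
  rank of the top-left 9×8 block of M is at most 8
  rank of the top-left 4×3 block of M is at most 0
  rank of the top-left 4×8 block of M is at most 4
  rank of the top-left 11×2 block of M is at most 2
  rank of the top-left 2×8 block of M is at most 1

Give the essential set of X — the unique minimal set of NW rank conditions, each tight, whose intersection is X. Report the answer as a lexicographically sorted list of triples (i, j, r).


Propagating the 29 rank bounds to every northwest block:

  i=1: 0 | 0 | 0 | 1 | 1 | 1 | 1 | 1 | 1 | 1 | 1
  i=2: 0 | 0 | 0 | 1 | 1 | 1 | 1 | 1 | 2 | 2 | 2
  i=3: 0 | 0 | 0 | 1 | 2 | 2 | 2 | 2 | 3 | 3 | 3
  i=4: 0 | 0 | 0 | 1 | 2 | 2 | 2 | 3 | 4 | 4 | 4
  i=5: 0 | 0 | 1 | 2 | 3 | 3 | 3 | 4 | 5 | 5 | 5
  i=6: 0 | 0 | 1 | 2 | 3 | 3 | 4 | 5 | 6 | 6 | 6
  i=7: 0 | 0 | 1 | 2 | 3 | 3 | 4 | 5 | 6 | 7 | 7
  i=8: 1 | 1 | 2 | 3 | 4 | 4 | 5 | 6 | 7 | 8 | 8
  i=9: 1 | 2 | 3 | 4 | 5 | 5 | 6 | 7 | 8 | 9 | 9
  i=10: 1 | 2 | 3 | 4 | 5 | 6 | 7 | 8 | 9 | 10 | 10
  i=11: 1 | 2 | 3 | 4 | 5 | 6 | 7 | 8 | 9 | 10 | 11

second differences of R give the permutation w = (4, 9, 5, 8, 3, 7, 10, 1, 2, 6, 11).

|D(w)|=26, |Ess(w)|=5:

[(2, 8, 1), (4, 3, 0), (4, 7, 2), (7, 2, 0), (7, 6, 3)]


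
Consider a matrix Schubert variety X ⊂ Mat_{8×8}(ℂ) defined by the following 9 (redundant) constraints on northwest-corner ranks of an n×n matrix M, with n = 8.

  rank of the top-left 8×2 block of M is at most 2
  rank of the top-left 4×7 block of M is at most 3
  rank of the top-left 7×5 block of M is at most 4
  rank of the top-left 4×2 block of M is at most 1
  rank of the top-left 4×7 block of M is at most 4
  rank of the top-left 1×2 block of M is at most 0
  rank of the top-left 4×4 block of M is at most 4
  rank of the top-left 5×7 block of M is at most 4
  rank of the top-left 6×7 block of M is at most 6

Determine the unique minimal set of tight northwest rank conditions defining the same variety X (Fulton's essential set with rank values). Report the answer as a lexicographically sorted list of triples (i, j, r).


Recovering R(i,j) via the rank-extension bound from the 9 conditions:

  R[1]: 0  0  1  1  1  1  1  1
  R[2]: 1  1  2  2  2  2  2  2
  R[3]: 1  1  2  3  3  3  3  3
  R[4]: 1  1  2  3  3  3  3  4
  R[5]: 1  2  3  4  4  4  4  5
  R[6]: 1  2  3  4  4  5  5  6
  R[7]: 1  2  3  4  4  5  6  7
  R[8]: 1  2  3  4  5  6  7  8

the unique w with this rank table is (3, 1, 4, 8, 2, 6, 7, 5).

4 SE-corners of the 9-cell Rothe diagram give Ess(w):

[(1, 2, 0), (4, 2, 1), (4, 7, 3), (7, 5, 4)]


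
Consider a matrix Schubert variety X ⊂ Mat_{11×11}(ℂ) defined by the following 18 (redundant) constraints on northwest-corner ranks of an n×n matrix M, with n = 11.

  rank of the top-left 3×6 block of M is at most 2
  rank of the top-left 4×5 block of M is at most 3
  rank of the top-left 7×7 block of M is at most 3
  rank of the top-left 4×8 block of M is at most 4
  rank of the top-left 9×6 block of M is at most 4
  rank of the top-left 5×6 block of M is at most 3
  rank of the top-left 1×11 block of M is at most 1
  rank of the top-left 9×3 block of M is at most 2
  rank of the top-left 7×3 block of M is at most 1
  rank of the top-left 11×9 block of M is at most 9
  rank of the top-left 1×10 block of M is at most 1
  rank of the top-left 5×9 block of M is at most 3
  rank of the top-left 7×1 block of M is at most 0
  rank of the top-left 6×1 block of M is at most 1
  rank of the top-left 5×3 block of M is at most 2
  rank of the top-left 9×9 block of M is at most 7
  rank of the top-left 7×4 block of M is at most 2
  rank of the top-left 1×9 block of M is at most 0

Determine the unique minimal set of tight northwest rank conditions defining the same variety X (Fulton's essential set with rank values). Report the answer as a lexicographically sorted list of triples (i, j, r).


Rank table r_w(11×11) implied by the 18 constraints:

  i=1: 0, 0, 0, 0, 0, 0, 0, 0, 0, 1, 1
  i=2: 0, 1, 1, 1, 1, 1, 1, 1, 1, 2, 2
  i=3: 0, 1, 1, 2, 2, 2, 2, 2, 2, 3, 3
  i=4: 0, 1, 1, 2, 3, 3, 3, 3, 3, 4, 4
  i=5: 0, 1, 1, 2, 3, 3, 3, 3, 3, 4, 5
  i=6: 0, 1, 1, 2, 3, 3, 3, 4, 4, 5, 6
  i=7: 0, 1, 1, 2, 3, 3, 3, 4, 5, 6, 7
  i=8: 1, 2, 2, 3, 4, 4, 4, 5, 6, 7, 8
  i=9: 1, 2, 2, 3, 4, 4, 5, 6, 7, 8, 9
  i=10: 1, 2, 3, 4, 5, 5, 6, 7, 8, 9, 10
  i=11: 1, 2, 3, 4, 5, 6, 7, 8, 9, 10, 11

the unique w with this rank table is (10, 2, 4, 5, 11, 8, 9, 1, 7, 3, 6).

7 SE-corners of the 30-cell Rothe diagram give Ess(w):

[(1, 9, 0), (5, 9, 3), (7, 1, 0), (7, 3, 1), (7, 7, 3), (9, 3, 2), (9, 6, 4)]


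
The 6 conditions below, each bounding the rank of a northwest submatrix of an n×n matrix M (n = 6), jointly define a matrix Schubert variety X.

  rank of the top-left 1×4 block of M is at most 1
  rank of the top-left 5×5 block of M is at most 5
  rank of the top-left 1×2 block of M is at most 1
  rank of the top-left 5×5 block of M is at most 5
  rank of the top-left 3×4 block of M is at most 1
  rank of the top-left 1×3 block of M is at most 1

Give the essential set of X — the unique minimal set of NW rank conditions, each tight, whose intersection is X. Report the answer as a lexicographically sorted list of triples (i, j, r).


Rank table r_w(6×6) implied by the 6 constraints:

  R[1]: 1, 1, 1, 1, 1, 1
  R[2]: 1, 1, 1, 1, 2, 2
  R[3]: 1, 1, 1, 1, 2, 3
  R[4]: 1, 2, 2, 2, 3, 4
  R[5]: 1, 2, 3, 3, 4, 5
  R[6]: 1, 2, 3, 4, 5, 6

so w = (1, 5, 6, 2, 3, 4).

|D(w)|=6, |Ess(w)|=1:

[(3, 4, 1)]


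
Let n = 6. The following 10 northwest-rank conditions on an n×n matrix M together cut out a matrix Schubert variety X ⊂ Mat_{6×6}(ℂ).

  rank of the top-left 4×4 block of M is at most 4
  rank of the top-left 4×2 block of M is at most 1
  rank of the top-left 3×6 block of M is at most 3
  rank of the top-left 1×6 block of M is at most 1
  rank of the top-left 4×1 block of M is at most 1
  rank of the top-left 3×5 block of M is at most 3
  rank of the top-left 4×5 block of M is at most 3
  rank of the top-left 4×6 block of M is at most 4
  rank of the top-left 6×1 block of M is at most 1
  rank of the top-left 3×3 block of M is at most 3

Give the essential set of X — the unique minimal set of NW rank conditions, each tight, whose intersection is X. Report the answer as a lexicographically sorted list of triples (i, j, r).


Reconstructing r_w from the 10 given conditions:

  i=1: 1 1 1 1 1 1
  i=2: 1 1 2 2 2 2
  i=3: 1 1 2 3 3 3
  i=4: 1 1 2 3 3 4
  i=5: 1 2 3 4 4 5
  i=6: 1 2 3 4 5 6

giving w = (1, 3, 4, 6, 2, 5) via Δ²R.

2 SE-corners of the 4-cell Rothe diagram give Ess(w):

[(4, 2, 1), (4, 5, 3)]


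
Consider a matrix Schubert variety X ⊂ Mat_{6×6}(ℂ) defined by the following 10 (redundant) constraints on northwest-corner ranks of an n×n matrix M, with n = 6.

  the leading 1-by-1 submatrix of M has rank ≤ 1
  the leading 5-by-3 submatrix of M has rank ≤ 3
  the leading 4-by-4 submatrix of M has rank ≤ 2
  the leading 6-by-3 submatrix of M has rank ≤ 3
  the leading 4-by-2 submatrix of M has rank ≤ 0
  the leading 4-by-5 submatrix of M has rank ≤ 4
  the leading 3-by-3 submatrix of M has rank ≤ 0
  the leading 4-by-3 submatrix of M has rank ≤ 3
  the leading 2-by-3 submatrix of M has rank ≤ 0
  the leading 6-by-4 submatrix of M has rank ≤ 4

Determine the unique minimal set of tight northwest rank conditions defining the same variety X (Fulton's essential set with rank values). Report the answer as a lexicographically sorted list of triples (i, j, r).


Reconstructing r_w from the 10 given conditions:

  row 1: 0 | 0 | 0 | 1 | 1 | 1
  row 2: 0 | 0 | 0 | 1 | 2 | 2
  row 3: 0 | 0 | 0 | 1 | 2 | 3
  row 4: 0 | 0 | 1 | 2 | 3 | 4
  row 5: 1 | 1 | 2 | 3 | 4 | 5
  row 6: 1 | 2 | 3 | 4 | 5 | 6

giving w = (4, 5, 6, 3, 1, 2) via Δ²R.

Rothe diagram D(w) (11 cells), 2 SE-corners (essential conditions):

[(3, 3, 0), (4, 2, 0)]


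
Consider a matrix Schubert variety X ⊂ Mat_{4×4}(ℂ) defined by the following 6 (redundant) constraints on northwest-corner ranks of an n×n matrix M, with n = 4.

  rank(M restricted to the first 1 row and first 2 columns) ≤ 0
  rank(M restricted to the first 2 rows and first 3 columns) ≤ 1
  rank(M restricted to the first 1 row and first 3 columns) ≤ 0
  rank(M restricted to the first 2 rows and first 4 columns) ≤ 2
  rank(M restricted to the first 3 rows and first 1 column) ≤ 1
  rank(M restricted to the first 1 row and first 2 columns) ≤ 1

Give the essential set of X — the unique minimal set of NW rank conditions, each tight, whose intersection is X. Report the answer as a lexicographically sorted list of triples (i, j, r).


The tightest implied rank at each (i,j), from the 6 conditions:

  i=1: 0, 0, 0, 1
  i=2: 1, 1, 1, 2
  i=3: 1, 2, 2, 3
  i=4: 1, 2, 3, 4

second differences of R give the permutation w = (4, 1, 2, 3).

|D(w)|=3, |Ess(w)|=1:

[(1, 3, 0)]


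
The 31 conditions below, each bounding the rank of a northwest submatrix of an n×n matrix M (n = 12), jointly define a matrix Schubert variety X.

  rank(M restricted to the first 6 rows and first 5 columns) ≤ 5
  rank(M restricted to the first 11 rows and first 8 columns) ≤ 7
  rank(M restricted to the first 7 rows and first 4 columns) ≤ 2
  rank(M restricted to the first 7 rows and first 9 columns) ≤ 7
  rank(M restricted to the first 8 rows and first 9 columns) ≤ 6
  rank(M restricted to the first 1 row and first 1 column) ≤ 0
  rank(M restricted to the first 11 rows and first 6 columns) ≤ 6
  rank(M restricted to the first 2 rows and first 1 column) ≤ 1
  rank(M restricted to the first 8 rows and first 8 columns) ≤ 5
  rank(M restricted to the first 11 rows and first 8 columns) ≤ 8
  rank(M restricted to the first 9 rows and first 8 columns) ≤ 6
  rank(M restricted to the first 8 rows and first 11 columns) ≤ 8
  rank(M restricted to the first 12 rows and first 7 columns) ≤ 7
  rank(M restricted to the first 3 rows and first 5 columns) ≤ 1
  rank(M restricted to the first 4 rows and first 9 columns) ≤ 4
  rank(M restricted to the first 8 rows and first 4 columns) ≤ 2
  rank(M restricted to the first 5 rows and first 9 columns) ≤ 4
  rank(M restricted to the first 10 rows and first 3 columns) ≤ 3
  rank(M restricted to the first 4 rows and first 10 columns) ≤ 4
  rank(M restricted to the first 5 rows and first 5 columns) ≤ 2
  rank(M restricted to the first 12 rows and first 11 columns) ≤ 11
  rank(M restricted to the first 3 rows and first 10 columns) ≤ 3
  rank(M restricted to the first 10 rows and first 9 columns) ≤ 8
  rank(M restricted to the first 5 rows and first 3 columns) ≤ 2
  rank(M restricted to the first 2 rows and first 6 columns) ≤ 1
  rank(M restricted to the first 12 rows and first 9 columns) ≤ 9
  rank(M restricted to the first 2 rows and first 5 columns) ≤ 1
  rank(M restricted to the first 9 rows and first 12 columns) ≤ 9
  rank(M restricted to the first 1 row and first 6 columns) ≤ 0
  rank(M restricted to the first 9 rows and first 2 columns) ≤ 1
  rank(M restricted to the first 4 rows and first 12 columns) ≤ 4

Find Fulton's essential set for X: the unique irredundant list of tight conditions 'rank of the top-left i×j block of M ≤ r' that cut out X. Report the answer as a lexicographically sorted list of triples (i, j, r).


Rank table r_w(12×12) implied by the 31 constraints:

  i=1: 0 0 0 0 0 0 1 1 1 1 1 1
  i=2: 1 1 1 1 1 1 2 2 2 2 2 2
  i=3: 1 1 1 1 1 2 3 3 3 3 3 3
  i=4: 1 1 2 2 2 3 4 4 4 4 4 4
  i=5: 1 1 2 2 2 3 4 4 4 5 5 5
  i=6: 1 1 2 2 3 4 5 5 5 6 6 6
  i=7: 1 1 2 2 3 4 5 5 6 7 7 7
  i=8: 1 1 2 2 3 4 5 5 6 7 8 8
  i=9: 1 1 2 3 4 5 6 6 7 8 9 9
  i=10: 1 2 3 4 5 6 7 7 8 9 10 10
  i=11: 1 2 3 4 5 6 7 7 8 9 10 11
  i=12: 1 2 3 4 5 6 7 8 9 10 11 12

reading off 1-entries of Δ²R: w = (7, 1, 6, 3, 10, 5, 9, 11, 4, 2, 12, 8).

8 SE-corners of the 26-cell Rothe diagram give Ess(w):

[(1, 6, 0), (3, 5, 1), (5, 5, 2), (5, 9, 4), (8, 4, 2), (8, 8, 5), (9, 2, 1), (11, 8, 7)]


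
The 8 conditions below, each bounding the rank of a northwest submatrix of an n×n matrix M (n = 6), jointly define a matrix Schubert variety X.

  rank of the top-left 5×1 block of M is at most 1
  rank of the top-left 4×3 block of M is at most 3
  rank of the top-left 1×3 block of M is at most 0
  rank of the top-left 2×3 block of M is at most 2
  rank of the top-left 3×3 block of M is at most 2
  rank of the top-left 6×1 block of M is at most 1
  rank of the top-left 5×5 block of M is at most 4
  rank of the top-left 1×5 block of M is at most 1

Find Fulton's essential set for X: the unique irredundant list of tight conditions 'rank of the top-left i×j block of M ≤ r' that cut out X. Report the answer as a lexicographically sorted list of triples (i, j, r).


Recovering R(i,j) via the rank-extension bound from the 8 conditions:

  R[1]: 0 0 0 1 1 1
  R[2]: 1 1 1 2 2 2
  R[3]: 1 2 2 3 3 3
  R[4]: 1 2 3 4 4 4
  R[5]: 1 2 3 4 4 5
  R[6]: 1 2 3 4 5 6

reading off 1-entries of Δ²R: w = (4, 1, 2, 3, 6, 5).

2 SE-corners of the 4-cell Rothe diagram give Ess(w):

[(1, 3, 0), (5, 5, 4)]


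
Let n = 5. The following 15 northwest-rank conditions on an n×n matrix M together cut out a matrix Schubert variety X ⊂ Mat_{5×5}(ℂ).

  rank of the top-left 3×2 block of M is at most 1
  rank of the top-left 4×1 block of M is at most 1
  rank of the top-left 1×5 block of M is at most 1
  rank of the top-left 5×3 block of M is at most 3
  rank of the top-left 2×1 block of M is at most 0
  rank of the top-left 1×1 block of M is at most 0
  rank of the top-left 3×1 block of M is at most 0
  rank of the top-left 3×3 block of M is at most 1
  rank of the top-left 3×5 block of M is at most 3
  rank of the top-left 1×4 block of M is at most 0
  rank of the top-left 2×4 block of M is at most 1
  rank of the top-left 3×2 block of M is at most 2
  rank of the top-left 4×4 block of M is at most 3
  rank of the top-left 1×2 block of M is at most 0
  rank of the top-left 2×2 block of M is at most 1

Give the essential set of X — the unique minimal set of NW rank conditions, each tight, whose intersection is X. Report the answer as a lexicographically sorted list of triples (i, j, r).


Computing R[i][j] = min implied NW-rank bound (n=5, 15 conditions):

  row 1: 0, 0, 0, 0, 1
  row 2: 0, 1, 1, 1, 2
  row 3: 0, 1, 1, 2, 3
  row 4: 1, 2, 2, 3, 4
  row 5: 1, 2, 3, 4, 5

hence w(1..5) = (5, 2, 4, 1, 3).

ℓ(w)=7; the 3 essential cells (i,j,r):

[(1, 4, 0), (3, 1, 0), (3, 3, 1)]


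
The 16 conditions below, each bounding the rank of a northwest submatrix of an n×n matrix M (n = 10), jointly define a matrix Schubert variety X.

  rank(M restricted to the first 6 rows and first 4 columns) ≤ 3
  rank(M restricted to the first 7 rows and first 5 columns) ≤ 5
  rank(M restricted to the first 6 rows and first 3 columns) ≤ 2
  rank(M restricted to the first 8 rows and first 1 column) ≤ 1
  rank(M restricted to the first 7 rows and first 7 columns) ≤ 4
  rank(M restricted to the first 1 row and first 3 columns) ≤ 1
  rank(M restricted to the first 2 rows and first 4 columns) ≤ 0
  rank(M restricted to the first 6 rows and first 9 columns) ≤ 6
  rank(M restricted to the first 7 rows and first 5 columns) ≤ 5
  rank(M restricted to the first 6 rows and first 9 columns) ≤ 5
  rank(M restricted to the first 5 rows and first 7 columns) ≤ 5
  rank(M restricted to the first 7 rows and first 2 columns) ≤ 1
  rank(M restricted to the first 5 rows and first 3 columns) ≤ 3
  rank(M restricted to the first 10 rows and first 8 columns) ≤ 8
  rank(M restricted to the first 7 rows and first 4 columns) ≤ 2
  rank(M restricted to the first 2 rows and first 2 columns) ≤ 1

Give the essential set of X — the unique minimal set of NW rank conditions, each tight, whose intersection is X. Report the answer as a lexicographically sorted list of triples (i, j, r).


Reconstructing r_w from the 16 given conditions:

  i=1: 0  0  0  0  1  1  1  1  1  1
  i=2: 0  0  0  0  1  2  2  2  2  2
  i=3: 1  1  1  1  2  3  3  3  3  3
  i=4: 1  1  2  2  3  4  4  4  4  4
  i=5: 1  1  2  2  3  4  4  5  5  5
  i=6: 1  1  2  2  3  4  4  5  5  6
  i=7: 1  1  2  2  3  4  4  5  6  7
  i=8: 1  2  3  3  4  5  5  6  7  8
  i=9: 1  2  3  4  5  6  6  7  8  9
  i=10: 1  2  3  4  5  6  7  8  9  10

hence w(1..10) = (5, 6, 1, 3, 8, 10, 9, 2, 4, 7).

D(w) has 19 cells with 5 SE-corners; essential set:

[(2, 4, 0), (6, 9, 5), (7, 2, 1), (7, 4, 2), (7, 7, 4)]


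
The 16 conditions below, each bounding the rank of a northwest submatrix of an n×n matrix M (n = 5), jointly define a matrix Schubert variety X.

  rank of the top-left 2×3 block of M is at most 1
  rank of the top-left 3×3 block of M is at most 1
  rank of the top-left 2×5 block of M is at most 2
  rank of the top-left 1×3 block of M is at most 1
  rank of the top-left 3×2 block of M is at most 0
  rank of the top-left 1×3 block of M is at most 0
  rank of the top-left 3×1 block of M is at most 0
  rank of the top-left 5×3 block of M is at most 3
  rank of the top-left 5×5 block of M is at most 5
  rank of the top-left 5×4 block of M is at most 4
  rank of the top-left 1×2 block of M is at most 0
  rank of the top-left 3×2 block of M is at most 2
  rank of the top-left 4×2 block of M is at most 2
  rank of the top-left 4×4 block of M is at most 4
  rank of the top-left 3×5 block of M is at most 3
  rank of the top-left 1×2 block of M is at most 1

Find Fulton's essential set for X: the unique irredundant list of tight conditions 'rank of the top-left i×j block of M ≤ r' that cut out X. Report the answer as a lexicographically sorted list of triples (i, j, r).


Computing R[i][j] = min implied NW-rank bound (n=5, 16 conditions):

  0, 0, 0, 1, 1
  0, 0, 1, 2, 2
  0, 0, 1, 2, 3
  1, 1, 2, 3, 4
  1, 2, 3, 4, 5

the unique w with this rank table is (4, 3, 5, 1, 2).

Rothe diagram D(w) (7 cells), 2 SE-corners (essential conditions):

[(1, 3, 0), (3, 2, 0)]


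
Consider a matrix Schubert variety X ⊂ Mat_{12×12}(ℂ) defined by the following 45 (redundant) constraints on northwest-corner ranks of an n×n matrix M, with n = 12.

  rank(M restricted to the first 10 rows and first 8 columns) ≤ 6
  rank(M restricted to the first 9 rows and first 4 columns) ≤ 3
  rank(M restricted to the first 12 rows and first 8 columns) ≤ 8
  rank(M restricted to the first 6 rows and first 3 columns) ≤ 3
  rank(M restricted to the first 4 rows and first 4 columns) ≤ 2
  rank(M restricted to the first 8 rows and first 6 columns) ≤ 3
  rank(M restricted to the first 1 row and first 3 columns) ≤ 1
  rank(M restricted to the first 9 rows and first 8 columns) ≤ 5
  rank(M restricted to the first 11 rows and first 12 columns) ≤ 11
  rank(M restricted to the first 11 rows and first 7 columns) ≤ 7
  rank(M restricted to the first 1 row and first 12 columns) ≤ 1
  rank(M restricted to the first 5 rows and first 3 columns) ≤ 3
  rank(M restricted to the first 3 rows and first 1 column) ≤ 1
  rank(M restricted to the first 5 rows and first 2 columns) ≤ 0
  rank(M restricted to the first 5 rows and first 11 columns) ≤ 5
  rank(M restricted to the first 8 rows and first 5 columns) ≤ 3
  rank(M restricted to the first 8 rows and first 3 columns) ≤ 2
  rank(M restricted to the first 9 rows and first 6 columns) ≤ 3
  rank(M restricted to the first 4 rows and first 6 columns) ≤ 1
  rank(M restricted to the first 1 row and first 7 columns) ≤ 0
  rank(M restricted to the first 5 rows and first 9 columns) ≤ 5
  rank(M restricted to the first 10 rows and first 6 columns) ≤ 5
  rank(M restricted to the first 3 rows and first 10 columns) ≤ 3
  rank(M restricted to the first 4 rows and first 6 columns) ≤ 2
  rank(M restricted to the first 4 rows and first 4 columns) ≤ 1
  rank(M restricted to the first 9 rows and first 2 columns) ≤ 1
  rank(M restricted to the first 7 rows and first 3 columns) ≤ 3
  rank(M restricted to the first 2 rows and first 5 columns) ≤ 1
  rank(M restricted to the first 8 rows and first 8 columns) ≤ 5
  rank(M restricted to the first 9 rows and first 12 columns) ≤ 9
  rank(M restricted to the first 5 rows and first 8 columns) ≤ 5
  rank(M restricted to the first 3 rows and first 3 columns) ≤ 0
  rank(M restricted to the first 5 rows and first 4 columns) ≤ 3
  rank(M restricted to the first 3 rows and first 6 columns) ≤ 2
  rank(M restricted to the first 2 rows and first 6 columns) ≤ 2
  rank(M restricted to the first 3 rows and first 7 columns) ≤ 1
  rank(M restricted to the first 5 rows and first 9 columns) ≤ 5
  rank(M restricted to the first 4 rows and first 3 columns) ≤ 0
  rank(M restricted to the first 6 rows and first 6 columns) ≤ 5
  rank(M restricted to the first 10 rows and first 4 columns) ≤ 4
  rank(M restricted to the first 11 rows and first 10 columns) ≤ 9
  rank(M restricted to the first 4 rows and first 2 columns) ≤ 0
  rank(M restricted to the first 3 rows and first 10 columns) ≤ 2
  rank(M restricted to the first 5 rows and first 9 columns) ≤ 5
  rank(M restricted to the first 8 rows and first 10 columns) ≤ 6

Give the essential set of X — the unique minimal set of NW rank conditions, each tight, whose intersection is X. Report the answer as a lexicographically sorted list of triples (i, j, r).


Computing R[i][j] = min implied NW-rank bound (n=12, 45 conditions):

  0  0  0  0  0  0  0  1  1  1  1  1
  0  0  0  1  1  1  1  2  2  2  2  2
  0  0  0  1  1  1  1  2  2  2  3  3
  0  0  0  1  1  1  2  3  3  3  4  4
  0  0  1  2  2  2  3  4  4  4  5  5
  1  1  2  3  3  3  4  5  5  5  6  6
  1  1  2  3  3  3  4  5  6  6  7  7
  1  1  2  3  3  3  4  5  6  6  7  8
  1  1  2  3  3  3  4  5  6  7  8  9
  1  2  3  4  4  4  5  6  7  8  9  10
  1  2  3  4  5  5  6  7  8  9  10  11
  1  2  3  4  5  6  7  8  9  10  11  12

second differences of R give the permutation w = (8, 4, 11, 7, 3, 1, 9, 12, 10, 2, 5, 6).

Rothe diagram D(w) (35 cells), 9 SE-corners (essential conditions):

[(1, 7, 0), (3, 7, 1), (3, 10, 2), (4, 3, 0), (4, 6, 1), (5, 2, 0), (8, 10, 6), (9, 2, 1), (9, 6, 3)]


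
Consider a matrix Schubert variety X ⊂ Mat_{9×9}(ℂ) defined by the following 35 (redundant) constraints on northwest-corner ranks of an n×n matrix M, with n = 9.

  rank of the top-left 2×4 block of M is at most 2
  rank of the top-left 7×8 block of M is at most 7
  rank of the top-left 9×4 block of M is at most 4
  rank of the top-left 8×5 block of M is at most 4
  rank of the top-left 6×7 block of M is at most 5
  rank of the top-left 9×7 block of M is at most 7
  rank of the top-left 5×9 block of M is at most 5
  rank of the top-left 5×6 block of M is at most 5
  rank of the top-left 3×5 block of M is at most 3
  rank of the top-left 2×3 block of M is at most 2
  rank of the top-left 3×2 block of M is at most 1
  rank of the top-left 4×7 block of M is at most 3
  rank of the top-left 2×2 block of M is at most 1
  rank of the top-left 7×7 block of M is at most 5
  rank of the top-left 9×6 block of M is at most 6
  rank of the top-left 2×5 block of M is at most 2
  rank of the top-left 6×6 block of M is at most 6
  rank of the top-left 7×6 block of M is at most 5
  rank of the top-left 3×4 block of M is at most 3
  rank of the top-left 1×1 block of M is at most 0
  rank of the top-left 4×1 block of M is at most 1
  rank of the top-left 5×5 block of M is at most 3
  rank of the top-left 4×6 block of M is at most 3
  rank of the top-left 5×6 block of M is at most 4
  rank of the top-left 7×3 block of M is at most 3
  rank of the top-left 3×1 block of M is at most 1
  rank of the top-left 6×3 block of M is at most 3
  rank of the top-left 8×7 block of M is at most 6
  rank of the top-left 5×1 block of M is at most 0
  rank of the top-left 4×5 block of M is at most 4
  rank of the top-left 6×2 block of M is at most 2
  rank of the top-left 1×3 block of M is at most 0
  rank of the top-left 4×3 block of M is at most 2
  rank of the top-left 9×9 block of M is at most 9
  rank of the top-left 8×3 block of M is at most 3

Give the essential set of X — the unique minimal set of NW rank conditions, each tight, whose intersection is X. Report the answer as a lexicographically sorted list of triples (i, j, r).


Recovering R(i,j) via the rank-extension bound from the 35 conditions:

  row 1: 0 0 0 1 1 1 1 1 1
  row 2: 0 1 1 2 2 2 2 2 2
  row 3: 0 1 2 3 3 3 3 3 3
  row 4: 0 1 2 3 3 3 3 4 4
  row 5: 0 1 2 3 3 4 4 5 5
  row 6: 1 2 3 4 4 5 5 6 6
  row 7: 1 2 3 4 4 5 5 6 7
  row 8: 1 2 3 4 4 5 6 7 8
  row 9: 1 2 3 4 5 6 7 8 9

reading off 1-entries of Δ²R: w = (4, 2, 3, 8, 6, 1, 9, 7, 5).

D(w) has 14 cells with 6 SE-corners; essential set:

[(1, 3, 0), (4, 7, 3), (5, 1, 0), (5, 5, 3), (7, 7, 5), (8, 5, 4)]


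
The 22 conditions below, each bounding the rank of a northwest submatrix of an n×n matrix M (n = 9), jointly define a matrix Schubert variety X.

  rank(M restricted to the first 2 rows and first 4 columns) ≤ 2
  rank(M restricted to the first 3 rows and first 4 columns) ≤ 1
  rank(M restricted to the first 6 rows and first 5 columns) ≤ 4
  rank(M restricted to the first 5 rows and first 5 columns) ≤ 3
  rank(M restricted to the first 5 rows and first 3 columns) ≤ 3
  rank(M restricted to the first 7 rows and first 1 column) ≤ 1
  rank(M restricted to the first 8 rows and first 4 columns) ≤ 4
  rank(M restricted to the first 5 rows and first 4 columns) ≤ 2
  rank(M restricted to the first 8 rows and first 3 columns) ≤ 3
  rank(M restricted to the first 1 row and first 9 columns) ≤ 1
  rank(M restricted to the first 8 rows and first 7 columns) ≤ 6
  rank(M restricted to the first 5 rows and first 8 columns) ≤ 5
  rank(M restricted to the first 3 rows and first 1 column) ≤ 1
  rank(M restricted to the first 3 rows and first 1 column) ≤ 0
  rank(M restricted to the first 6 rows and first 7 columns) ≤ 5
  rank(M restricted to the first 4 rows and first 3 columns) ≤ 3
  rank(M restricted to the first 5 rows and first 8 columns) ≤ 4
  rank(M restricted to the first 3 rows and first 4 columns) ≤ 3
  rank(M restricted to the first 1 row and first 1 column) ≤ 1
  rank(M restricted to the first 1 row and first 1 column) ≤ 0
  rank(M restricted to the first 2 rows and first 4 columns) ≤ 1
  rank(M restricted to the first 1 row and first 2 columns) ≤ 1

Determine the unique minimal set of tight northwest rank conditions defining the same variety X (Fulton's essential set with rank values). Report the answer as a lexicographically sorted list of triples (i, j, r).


Rank table r_w(9×9) implied by the 22 constraints:

  R[1]: 0 | 1 | 1 | 1 | 1 | 1 | 1 | 1 | 1
  R[2]: 0 | 1 | 1 | 1 | 2 | 2 | 2 | 2 | 2
  R[3]: 0 | 1 | 1 | 1 | 2 | 3 | 3 | 3 | 3
  R[4]: 1 | 2 | 2 | 2 | 3 | 4 | 4 | 4 | 4
  R[5]: 1 | 2 | 2 | 2 | 3 | 4 | 4 | 4 | 5
  R[6]: 1 | 2 | 3 | 3 | 4 | 5 | 5 | 5 | 6
  R[7]: 1 | 2 | 3 | 4 | 5 | 6 | 6 | 6 | 7
  R[8]: 1 | 2 | 3 | 4 | 5 | 6 | 6 | 7 | 8
  R[9]: 1 | 2 | 3 | 4 | 5 | 6 | 7 | 8 | 9

the unique w with this rank table is (2, 5, 6, 1, 9, 3, 4, 8, 7).

Rothe diagram D(w) (12 cells), 5 SE-corners (essential conditions):

[(3, 1, 0), (3, 4, 1), (5, 4, 2), (5, 8, 4), (8, 7, 6)]


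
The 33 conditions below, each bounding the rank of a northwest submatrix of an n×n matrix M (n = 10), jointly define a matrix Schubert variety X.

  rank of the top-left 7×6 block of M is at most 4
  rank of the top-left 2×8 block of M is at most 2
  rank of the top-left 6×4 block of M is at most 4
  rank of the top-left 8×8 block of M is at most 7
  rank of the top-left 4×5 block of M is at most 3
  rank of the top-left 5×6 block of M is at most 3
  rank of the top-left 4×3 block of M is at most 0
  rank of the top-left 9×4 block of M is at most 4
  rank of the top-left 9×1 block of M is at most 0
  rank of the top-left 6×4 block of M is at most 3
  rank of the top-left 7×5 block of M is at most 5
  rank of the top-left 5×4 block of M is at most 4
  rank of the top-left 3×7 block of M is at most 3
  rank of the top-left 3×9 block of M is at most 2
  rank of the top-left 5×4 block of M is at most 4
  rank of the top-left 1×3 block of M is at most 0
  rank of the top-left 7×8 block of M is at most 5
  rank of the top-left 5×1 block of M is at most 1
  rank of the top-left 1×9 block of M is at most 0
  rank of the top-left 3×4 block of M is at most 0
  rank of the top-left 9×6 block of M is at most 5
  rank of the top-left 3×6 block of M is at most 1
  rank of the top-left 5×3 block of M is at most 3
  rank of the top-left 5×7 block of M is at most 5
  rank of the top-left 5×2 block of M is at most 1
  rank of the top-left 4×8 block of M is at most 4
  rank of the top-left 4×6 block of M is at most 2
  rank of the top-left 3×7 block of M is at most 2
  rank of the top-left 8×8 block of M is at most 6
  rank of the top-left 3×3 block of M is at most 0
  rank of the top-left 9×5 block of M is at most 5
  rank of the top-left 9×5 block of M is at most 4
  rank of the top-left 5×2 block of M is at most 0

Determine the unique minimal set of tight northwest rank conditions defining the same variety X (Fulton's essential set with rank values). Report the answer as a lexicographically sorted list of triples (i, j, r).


Recovering R(i,j) via the rank-extension bound from the 33 conditions:

  0  0  0  0  0  0  0  0  0  1
  0  0  0  0  1  1  1  1  1  2
  0  0  0  0  1  1  2  2  2  3
  0  0  0  1  2  2  3  3  3  4
  0  0  1  2  3  3  4  4  4  5
  0  1  2  3  4  4  5  5  5  6
  0  1  2  3  4  4  5  5  6  7
  0  1  2  3  4  5  6  6  7  8
  0  1  2  3  4  5  6  7  8  9
  1  2  3  4  5  6  7  8  9  10

second differences of R give the permutation w = (10, 5, 7, 4, 3, 2, 9, 6, 8, 1).

ℓ(w)=29; the 8 essential cells (i,j,r):

[(1, 9, 0), (3, 4, 0), (3, 6, 1), (4, 3, 0), (5, 2, 0), (7, 6, 4), (7, 8, 5), (9, 1, 0)]


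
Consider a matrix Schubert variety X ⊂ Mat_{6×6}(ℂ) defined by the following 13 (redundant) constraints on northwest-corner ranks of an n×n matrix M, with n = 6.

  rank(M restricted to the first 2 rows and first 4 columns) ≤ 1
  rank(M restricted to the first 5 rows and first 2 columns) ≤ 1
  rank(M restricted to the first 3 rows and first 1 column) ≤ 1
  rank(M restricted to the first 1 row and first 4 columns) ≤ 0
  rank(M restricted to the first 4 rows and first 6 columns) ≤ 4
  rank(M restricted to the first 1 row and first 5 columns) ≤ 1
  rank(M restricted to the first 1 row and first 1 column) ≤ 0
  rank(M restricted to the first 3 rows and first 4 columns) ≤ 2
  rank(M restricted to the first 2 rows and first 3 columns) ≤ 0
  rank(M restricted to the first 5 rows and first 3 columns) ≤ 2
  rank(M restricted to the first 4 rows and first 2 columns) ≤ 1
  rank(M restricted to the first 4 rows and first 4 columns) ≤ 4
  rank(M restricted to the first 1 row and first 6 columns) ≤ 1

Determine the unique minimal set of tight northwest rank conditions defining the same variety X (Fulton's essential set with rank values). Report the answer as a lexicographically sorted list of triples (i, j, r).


The tightest implied rank at each (i,j), from the 13 conditions:

  R[1]: 0 0 0 0 1 1
  R[2]: 0 0 0 1 2 2
  R[3]: 1 1 1 2 3 3
  R[4]: 1 1 2 3 4 4
  R[5]: 1 1 2 3 4 5
  R[6]: 1 2 3 4 5 6

so w = (5, 4, 1, 3, 6, 2).

ℓ(w)=9; the 3 essential cells (i,j,r):

[(1, 4, 0), (2, 3, 0), (5, 2, 1)]


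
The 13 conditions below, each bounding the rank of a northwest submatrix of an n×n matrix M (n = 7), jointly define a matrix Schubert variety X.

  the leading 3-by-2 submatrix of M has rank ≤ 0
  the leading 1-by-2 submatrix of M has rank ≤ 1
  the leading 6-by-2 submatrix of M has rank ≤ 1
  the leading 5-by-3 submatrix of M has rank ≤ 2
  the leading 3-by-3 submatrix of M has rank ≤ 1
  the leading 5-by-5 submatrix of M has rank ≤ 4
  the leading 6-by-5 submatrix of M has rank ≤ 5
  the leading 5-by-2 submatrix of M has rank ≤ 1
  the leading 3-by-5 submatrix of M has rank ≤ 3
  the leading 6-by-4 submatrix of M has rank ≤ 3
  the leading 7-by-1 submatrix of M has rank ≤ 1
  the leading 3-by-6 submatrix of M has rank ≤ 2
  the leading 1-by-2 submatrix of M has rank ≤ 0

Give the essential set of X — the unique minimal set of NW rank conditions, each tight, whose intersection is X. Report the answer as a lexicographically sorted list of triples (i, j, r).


Reconstructing r_w from the 13 given conditions:

  i=1: 0, 0, 1, 1, 1, 1, 1
  i=2: 0, 0, 1, 2, 2, 2, 2
  i=3: 0, 0, 1, 2, 2, 2, 3
  i=4: 1, 1, 2, 3, 3, 3, 4
  i=5: 1, 1, 2, 3, 4, 4, 5
  i=6: 1, 1, 2, 3, 4, 5, 6
  i=7: 1, 2, 3, 4, 5, 6, 7

giving w = (3, 4, 7, 1, 5, 6, 2) via Δ²R.

Rothe diagram D(w) (10 cells), 3 SE-corners (essential conditions):

[(3, 2, 0), (3, 6, 2), (6, 2, 1)]


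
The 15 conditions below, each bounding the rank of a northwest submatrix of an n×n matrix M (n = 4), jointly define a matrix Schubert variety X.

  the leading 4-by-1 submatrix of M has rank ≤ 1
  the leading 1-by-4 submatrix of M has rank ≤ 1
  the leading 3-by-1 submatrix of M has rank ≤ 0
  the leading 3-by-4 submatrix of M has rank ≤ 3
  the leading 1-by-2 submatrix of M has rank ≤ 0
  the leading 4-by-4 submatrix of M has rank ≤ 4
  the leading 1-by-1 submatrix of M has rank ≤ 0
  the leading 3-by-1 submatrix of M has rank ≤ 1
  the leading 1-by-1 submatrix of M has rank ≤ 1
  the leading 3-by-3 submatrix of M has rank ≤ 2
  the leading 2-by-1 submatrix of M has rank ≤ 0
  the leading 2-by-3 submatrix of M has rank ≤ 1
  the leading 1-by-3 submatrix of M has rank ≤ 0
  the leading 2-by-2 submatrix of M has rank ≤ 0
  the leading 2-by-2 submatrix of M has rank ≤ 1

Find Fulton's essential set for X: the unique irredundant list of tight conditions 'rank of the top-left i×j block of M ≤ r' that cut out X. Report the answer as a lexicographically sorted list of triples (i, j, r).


Rank table r_w(4×4) implied by the 15 constraints:

  R[1]: 0 0 0 1
  R[2]: 0 0 1 2
  R[3]: 0 1 2 3
  R[4]: 1 2 3 4

hence w(1..4) = (4, 3, 2, 1).

ℓ(w)=6; the 3 essential cells (i,j,r):

[(1, 3, 0), (2, 2, 0), (3, 1, 0)]


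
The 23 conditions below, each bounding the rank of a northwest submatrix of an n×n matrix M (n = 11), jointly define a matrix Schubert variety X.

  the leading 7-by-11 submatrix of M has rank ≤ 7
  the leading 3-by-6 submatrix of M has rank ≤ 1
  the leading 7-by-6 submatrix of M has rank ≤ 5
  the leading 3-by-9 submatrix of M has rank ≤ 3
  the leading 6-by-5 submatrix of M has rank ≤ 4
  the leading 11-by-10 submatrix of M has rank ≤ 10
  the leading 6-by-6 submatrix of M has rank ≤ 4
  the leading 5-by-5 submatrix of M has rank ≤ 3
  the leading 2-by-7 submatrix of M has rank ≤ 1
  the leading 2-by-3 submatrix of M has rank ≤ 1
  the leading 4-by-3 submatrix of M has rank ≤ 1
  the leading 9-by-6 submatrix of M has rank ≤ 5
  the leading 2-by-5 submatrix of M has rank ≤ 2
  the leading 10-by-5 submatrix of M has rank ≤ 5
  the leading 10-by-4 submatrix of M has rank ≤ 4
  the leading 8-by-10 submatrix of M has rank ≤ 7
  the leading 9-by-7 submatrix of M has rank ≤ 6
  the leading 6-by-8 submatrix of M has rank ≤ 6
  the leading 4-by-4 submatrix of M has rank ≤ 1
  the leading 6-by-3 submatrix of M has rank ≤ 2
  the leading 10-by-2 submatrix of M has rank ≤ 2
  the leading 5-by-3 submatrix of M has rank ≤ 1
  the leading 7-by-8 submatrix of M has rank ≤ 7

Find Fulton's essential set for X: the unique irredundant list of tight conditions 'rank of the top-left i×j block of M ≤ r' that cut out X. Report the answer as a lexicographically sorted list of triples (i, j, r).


Propagating the 23 rank bounds to every northwest block:

  1  1  1  1  1  1  1  1  1  1  1
  1  1  1  1  1  1  1  2  2  2  2
  1  1  1  1  1  1  2  3  3  3  3
  1  1  1  1  2  2  3  4  4  4  4
  1  1  1  2  3  3  4  5  5  5  5
  1  2  2  3  4  4  5  6  6  6  6
  1  2  3  4  5  5  6  7  7  7  7
  1  2  3  4  5  5  6  7  7  7  8
  1  2  3  4  5  5  6  7  8  8  9
  1  2  3  4  5  6  7  8  9  9  10
  1  2  3  4  5  6  7  8  9  10  11

reading off 1-entries of Δ²R: w = (1, 8, 7, 5, 4, 2, 3, 11, 9, 6, 10).

D(w) has 20 cells with 6 SE-corners; essential set:

[(2, 7, 1), (3, 6, 1), (4, 4, 1), (5, 3, 1), (8, 10, 7), (9, 6, 5)]
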